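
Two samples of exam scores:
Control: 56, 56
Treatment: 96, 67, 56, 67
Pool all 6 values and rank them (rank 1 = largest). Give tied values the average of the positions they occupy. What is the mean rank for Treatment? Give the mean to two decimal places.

2.75

Sorted (descending): 96, 67, 67, 56, 56, 56
The 2 values of 67 occupy positions 2–3 → average rank (2+3)/2 = 2.5.
The 3 values of 56 occupy positions 4–6 → average rank 5.
Treatment values → pooled ranks: 96→1, 67→2.5, 56→5, 67→2.5
Mean rank = (1 + 2.5 + 5 + 2.5) / 4 = 2.75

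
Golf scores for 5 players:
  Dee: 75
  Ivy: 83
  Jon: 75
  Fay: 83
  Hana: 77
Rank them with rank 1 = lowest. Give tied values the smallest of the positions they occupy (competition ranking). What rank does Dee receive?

1

Sorted (ascending): 75, 75, 77, 83, 83
The 2 values of 75 occupy positions 1–2 → each gets rank 1.
The 2 values of 83 occupy positions 4–5 → each gets rank 4.
Dee has value 75 → rank 1.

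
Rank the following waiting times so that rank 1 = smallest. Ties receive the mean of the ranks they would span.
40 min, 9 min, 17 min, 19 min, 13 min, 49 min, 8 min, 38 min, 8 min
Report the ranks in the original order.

Sorted (ascending): 8, 8, 9, 13, 17, 19, 38, 40, 49
The 2 values of 8 occupy positions 1–2 → average rank (1+2)/2 = 1.5.

8, 3, 5, 6, 4, 9, 1.5, 7, 1.5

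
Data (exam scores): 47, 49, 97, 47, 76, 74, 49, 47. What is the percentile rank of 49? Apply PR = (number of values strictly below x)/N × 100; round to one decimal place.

N = 8.
Strictly below 49: 3. Equal to 49: 2.
PR = 3/8 × 100 = 37.5

37.5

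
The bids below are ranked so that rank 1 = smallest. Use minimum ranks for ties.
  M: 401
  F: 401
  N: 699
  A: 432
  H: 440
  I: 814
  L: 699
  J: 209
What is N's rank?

6

Sorted (ascending): 209, 401, 401, 432, 440, 699, 699, 814
The 2 values of 401 occupy positions 2–3 → each gets rank 2.
The 2 values of 699 occupy positions 6–7 → each gets rank 6.
N has value 699 → rank 6.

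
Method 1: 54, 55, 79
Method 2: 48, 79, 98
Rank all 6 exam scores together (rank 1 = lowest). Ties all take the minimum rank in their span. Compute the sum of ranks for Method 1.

9

Sorted (ascending): 48, 54, 55, 79, 79, 98
The 2 values of 79 occupy positions 4–5 → each gets rank 4.
Method 1 values → pooled ranks: 54→2, 55→3, 79→4
Rank sum = 2 + 3 + 4 = 9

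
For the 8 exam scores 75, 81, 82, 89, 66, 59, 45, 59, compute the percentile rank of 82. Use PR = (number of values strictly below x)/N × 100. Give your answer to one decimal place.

N = 8.
Strictly below 82: 6. Equal to 82: 1.
PR = 6/8 × 100 = 75.0

75.0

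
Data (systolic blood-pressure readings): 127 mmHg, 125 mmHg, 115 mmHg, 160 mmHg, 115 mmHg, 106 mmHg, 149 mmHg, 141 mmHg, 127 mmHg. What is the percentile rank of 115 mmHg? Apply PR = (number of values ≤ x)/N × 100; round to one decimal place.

N = 9.
Strictly below 115: 1. Equal to 115: 2.
PR = 3/9 × 100 = 33.3

33.3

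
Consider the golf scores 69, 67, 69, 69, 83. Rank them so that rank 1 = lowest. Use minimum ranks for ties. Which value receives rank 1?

67

Sorted (ascending): 67, 69, 69, 69, 83
The 3 values of 69 occupy positions 2–4 → each gets rank 2.
Rank 1 → value 67.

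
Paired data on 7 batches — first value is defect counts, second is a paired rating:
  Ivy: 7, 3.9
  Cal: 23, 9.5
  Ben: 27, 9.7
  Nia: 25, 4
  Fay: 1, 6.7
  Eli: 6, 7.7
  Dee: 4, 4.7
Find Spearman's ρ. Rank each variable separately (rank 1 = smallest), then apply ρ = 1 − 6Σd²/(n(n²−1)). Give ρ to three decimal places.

Ranks of variable 1: 4, 5, 7, 6, 1, 3, 2
Ranks of variable 2: 1, 6, 7, 2, 4, 5, 3
d = r₁ − r₂: 3, -1, 0, 4, -3, -2, -1
d²: 9, 1, 0, 16, 9, 4, 1; Σd² = 40
ρ = 1 − 6·40/(7·48) = 1 − 240/336 = 0.286

0.286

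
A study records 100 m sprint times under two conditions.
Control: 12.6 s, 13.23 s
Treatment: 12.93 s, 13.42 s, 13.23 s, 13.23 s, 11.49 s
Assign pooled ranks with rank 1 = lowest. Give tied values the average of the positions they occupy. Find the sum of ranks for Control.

7

Sorted (ascending): 11.49, 12.6, 12.93, 13.23, 13.23, 13.23, 13.42
The 3 values of 13.23 occupy positions 4–6 → average rank 5.
Control values → pooled ranks: 12.6→2, 13.23→5
Rank sum = 2 + 5 = 7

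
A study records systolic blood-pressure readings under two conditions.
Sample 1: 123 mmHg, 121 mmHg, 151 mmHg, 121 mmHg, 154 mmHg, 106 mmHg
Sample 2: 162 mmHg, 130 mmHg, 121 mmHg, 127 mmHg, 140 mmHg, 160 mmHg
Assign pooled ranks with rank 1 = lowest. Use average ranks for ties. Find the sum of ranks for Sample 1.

Sorted (ascending): 106, 121, 121, 121, 123, 127, 130, 140, 151, 154, 160, 162
The 3 values of 121 occupy positions 2–4 → average rank 3.
Sample 1 values → pooled ranks: 123→5, 121→3, 151→9, 121→3, 154→10, 106→1
Rank sum = 5 + 3 + 9 + 3 + 10 + 1 = 31

31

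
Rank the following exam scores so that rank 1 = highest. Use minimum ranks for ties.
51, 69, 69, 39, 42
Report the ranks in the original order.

3, 1, 1, 5, 4

Sorted (descending): 69, 69, 51, 42, 39
The 2 values of 69 occupy positions 1–2 → each gets rank 1.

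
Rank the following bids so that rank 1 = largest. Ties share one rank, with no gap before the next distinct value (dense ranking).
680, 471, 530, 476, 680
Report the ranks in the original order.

1, 4, 2, 3, 1

Sorted (descending): 680, 680, 530, 476, 471
The 2 values of 680 share dense rank 1.
Remaining distinct values take the next consecutive integers.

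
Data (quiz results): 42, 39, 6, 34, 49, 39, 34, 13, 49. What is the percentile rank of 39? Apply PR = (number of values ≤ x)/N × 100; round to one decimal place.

66.7

N = 9.
Strictly below 39: 4. Equal to 39: 2.
PR = 6/9 × 100 = 66.7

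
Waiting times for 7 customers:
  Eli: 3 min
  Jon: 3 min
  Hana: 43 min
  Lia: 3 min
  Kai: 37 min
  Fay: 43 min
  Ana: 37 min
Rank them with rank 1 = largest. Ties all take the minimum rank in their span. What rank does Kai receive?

Sorted (descending): 43, 43, 37, 37, 3, 3, 3
The 2 values of 43 occupy positions 1–2 → each gets rank 1.
The 2 values of 37 occupy positions 3–4 → each gets rank 3.
The 3 values of 3 occupy positions 5–7 → each gets rank 5.
Kai has value 37 min → rank 3.

3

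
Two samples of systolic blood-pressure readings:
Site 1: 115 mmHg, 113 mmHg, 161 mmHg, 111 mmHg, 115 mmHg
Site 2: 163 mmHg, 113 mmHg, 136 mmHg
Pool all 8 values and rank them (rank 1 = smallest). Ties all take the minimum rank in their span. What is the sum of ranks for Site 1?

18

Sorted (ascending): 111, 113, 113, 115, 115, 136, 161, 163
The 2 values of 113 occupy positions 2–3 → each gets rank 2.
The 2 values of 115 occupy positions 4–5 → each gets rank 4.
Site 1 values → pooled ranks: 115→4, 113→2, 161→7, 111→1, 115→4
Rank sum = 4 + 2 + 7 + 1 + 4 = 18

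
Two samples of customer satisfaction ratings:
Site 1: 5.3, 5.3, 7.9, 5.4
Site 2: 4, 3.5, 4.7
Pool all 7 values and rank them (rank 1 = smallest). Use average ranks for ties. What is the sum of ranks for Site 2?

Sorted (ascending): 3.5, 4, 4.7, 5.3, 5.3, 5.4, 7.9
The 2 values of 5.3 occupy positions 4–5 → average rank (4+5)/2 = 4.5.
Site 2 values → pooled ranks: 4→2, 3.5→1, 4.7→3
Rank sum = 2 + 1 + 3 = 6

6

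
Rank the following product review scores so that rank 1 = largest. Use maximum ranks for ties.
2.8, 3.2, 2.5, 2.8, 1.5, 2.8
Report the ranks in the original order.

Sorted (descending): 3.2, 2.8, 2.8, 2.8, 2.5, 1.5
The 3 values of 2.8 occupy positions 2–4 → each gets rank 4.

4, 1, 5, 4, 6, 4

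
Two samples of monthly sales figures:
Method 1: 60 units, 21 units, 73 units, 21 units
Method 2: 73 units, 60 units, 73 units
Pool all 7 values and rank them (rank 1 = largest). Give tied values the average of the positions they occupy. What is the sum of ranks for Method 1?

19.5

Sorted (descending): 73, 73, 73, 60, 60, 21, 21
The 3 values of 73 occupy positions 1–3 → average rank 2.
The 2 values of 60 occupy positions 4–5 → average rank (4+5)/2 = 4.5.
The 2 values of 21 occupy positions 6–7 → average rank (6+7)/2 = 6.5.
Method 1 values → pooled ranks: 60→4.5, 21→6.5, 73→2, 21→6.5
Rank sum = 4.5 + 6.5 + 2 + 6.5 = 19.5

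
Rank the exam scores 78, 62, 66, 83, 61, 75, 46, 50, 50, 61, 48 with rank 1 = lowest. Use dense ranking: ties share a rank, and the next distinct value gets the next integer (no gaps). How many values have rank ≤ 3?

4

Sorted (ascending): 46, 48, 50, 50, 61, 61, 62, 66, 75, 78, 83
The 2 values of 50 share dense rank 3.
The 2 values of 61 share dense rank 4.
Remaining distinct values take the next consecutive integers.
Ranks ≤ 3: {1, 2, 3, 3} → 4 values.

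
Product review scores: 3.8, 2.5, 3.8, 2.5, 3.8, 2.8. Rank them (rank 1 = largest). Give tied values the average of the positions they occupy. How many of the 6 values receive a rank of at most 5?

Sorted (descending): 3.8, 3.8, 3.8, 2.8, 2.5, 2.5
The 3 values of 3.8 occupy positions 1–3 → average rank 2.
The 2 values of 2.5 occupy positions 5–6 → average rank (5+6)/2 = 5.5.
Ranks ≤ 5: {2, 2, 2, 4} → 4 values.

4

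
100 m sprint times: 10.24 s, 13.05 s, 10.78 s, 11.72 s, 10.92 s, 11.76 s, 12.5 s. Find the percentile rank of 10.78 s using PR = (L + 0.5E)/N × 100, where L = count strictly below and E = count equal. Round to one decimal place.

21.4

N = 7.
Strictly below 10.78: 1. Equal to 10.78: 1.
PR = (1 + 0.5·1)/7 × 100 = 21.4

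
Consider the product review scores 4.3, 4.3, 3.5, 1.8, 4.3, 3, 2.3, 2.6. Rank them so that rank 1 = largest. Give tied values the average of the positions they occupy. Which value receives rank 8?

Sorted (descending): 4.3, 4.3, 4.3, 3.5, 3, 2.6, 2.3, 1.8
The 3 values of 4.3 occupy positions 1–3 → average rank 2.
Rank 8 → value 1.8.

1.8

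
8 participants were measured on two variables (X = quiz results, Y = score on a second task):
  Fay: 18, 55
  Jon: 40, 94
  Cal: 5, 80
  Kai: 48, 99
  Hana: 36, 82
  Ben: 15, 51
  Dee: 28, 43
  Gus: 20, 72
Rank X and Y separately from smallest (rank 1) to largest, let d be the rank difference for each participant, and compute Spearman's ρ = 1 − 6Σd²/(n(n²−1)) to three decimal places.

0.619

Ranks of variable 1: 3, 7, 1, 8, 6, 2, 5, 4
Ranks of variable 2: 3, 7, 5, 8, 6, 2, 1, 4
d = r₁ − r₂: 0, 0, -4, 0, 0, 0, 4, 0
d²: 0, 0, 16, 0, 0, 0, 16, 0; Σd² = 32
ρ = 1 − 6·32/(8·63) = 1 − 192/504 = 0.619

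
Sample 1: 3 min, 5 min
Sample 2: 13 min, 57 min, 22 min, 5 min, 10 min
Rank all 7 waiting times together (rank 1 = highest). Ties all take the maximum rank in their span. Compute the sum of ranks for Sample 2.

Sorted (descending): 57, 22, 13, 10, 5, 5, 3
The 2 values of 5 occupy positions 5–6 → each gets rank 6.
Sample 2 values → pooled ranks: 13→3, 57→1, 22→2, 5→6, 10→4
Rank sum = 3 + 1 + 2 + 6 + 4 = 16

16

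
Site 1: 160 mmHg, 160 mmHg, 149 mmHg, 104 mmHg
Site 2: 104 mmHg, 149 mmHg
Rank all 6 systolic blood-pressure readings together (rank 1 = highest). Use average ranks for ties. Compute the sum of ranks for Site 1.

Sorted (descending): 160, 160, 149, 149, 104, 104
The 2 values of 160 occupy positions 1–2 → average rank (1+2)/2 = 1.5.
The 2 values of 149 occupy positions 3–4 → average rank (3+4)/2 = 3.5.
The 2 values of 104 occupy positions 5–6 → average rank (5+6)/2 = 5.5.
Site 1 values → pooled ranks: 160→1.5, 160→1.5, 149→3.5, 104→5.5
Rank sum = 1.5 + 1.5 + 3.5 + 5.5 = 12

12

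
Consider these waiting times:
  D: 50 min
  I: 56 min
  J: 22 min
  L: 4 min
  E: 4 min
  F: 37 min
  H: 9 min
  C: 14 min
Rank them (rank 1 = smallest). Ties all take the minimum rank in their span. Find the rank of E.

1

Sorted (ascending): 4, 4, 9, 14, 22, 37, 50, 56
The 2 values of 4 occupy positions 1–2 → each gets rank 1.
E has value 4 min → rank 1.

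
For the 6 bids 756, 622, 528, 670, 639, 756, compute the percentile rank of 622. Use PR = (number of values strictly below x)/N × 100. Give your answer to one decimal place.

N = 6.
Strictly below 622: 1. Equal to 622: 1.
PR = 1/6 × 100 = 16.7

16.7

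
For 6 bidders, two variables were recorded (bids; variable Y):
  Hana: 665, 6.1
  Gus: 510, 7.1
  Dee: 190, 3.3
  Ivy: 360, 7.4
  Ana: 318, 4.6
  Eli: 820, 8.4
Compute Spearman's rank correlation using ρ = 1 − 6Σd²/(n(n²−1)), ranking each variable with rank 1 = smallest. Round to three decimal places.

Ranks of variable 1: 5, 4, 1, 3, 2, 6
Ranks of variable 2: 3, 4, 1, 5, 2, 6
d = r₁ − r₂: 2, 0, 0, -2, 0, 0
d²: 4, 0, 0, 4, 0, 0; Σd² = 8
ρ = 1 − 6·8/(6·35) = 1 − 48/210 = 0.771

0.771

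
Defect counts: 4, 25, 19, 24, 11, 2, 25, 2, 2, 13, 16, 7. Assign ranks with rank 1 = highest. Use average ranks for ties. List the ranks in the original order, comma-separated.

Sorted (descending): 25, 25, 24, 19, 16, 13, 11, 7, 4, 2, 2, 2
The 2 values of 25 occupy positions 1–2 → average rank (1+2)/2 = 1.5.
The 3 values of 2 occupy positions 10–12 → average rank 11.

9, 1.5, 4, 3, 7, 11, 1.5, 11, 11, 6, 5, 8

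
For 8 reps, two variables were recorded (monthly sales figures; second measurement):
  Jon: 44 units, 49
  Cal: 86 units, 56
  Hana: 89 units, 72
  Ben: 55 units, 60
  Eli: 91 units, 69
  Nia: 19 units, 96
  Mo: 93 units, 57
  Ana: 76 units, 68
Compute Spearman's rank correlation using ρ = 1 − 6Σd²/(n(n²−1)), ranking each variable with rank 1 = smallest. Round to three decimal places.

Ranks of variable 1: 2, 5, 6, 3, 7, 1, 8, 4
Ranks of variable 2: 1, 2, 7, 4, 6, 8, 3, 5
d = r₁ − r₂: 1, 3, -1, -1, 1, -7, 5, -1
d²: 1, 9, 1, 1, 1, 49, 25, 1; Σd² = 88
ρ = 1 − 6·88/(8·63) = 1 − 528/504 = -0.048

-0.048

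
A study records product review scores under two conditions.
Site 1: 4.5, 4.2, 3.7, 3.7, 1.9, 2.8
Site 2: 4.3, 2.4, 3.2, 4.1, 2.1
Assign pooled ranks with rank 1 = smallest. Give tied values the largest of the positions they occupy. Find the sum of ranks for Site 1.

39

Sorted (ascending): 1.9, 2.1, 2.4, 2.8, 3.2, 3.7, 3.7, 4.1, 4.2, 4.3, 4.5
The 2 values of 3.7 occupy positions 6–7 → each gets rank 7.
Site 1 values → pooled ranks: 4.5→11, 4.2→9, 3.7→7, 3.7→7, 1.9→1, 2.8→4
Rank sum = 11 + 9 + 7 + 7 + 1 + 4 = 39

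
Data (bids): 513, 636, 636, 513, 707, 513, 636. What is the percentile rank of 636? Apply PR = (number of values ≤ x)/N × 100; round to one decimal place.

N = 7.
Strictly below 636: 3. Equal to 636: 3.
PR = 6/7 × 100 = 85.7

85.7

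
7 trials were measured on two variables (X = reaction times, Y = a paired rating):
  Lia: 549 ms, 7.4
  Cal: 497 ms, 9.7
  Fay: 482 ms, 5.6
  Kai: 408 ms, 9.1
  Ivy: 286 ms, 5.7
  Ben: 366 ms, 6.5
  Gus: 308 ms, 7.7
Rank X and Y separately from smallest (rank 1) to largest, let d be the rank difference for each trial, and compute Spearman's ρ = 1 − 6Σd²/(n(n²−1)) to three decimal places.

Ranks of variable 1: 7, 6, 5, 4, 1, 3, 2
Ranks of variable 2: 4, 7, 1, 6, 2, 3, 5
d = r₁ − r₂: 3, -1, 4, -2, -1, 0, -3
d²: 9, 1, 16, 4, 1, 0, 9; Σd² = 40
ρ = 1 − 6·40/(7·48) = 1 − 240/336 = 0.286

0.286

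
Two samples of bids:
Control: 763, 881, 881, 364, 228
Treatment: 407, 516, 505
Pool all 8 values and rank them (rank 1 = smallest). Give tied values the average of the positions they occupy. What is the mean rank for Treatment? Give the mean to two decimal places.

4.00

Sorted (ascending): 228, 364, 407, 505, 516, 763, 881, 881
The 2 values of 881 occupy positions 7–8 → average rank (7+8)/2 = 7.5.
Treatment values → pooled ranks: 407→3, 516→5, 505→4
Mean rank = (3 + 5 + 4) / 3 = 4.00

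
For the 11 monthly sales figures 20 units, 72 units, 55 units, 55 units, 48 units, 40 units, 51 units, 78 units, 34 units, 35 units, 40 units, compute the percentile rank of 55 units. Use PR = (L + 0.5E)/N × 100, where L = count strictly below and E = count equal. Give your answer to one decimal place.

72.7

N = 11.
Strictly below 55: 7. Equal to 55: 2.
PR = (7 + 0.5·2)/11 × 100 = 72.7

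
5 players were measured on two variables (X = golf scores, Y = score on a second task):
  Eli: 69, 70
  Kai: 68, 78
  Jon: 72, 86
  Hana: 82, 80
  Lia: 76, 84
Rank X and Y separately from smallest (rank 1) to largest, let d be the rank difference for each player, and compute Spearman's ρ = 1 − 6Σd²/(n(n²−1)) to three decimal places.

Ranks of variable 1: 2, 1, 3, 5, 4
Ranks of variable 2: 1, 2, 5, 3, 4
d = r₁ − r₂: 1, -1, -2, 2, 0
d²: 1, 1, 4, 4, 0; Σd² = 10
ρ = 1 − 6·10/(5·24) = 1 − 60/120 = 0.500

0.500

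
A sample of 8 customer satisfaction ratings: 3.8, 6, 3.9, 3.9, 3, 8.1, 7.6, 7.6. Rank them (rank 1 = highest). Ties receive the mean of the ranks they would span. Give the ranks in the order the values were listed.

7, 4, 5.5, 5.5, 8, 1, 2.5, 2.5

Sorted (descending): 8.1, 7.6, 7.6, 6, 3.9, 3.9, 3.8, 3
The 2 values of 7.6 occupy positions 2–3 → average rank (2+3)/2 = 2.5.
The 2 values of 3.9 occupy positions 5–6 → average rank (5+6)/2 = 5.5.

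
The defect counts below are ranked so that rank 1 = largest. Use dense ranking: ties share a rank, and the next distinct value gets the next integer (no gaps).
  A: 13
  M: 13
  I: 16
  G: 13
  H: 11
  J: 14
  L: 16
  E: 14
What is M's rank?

3

Sorted (descending): 16, 16, 14, 14, 13, 13, 13, 11
The 2 values of 16 share dense rank 1.
The 2 values of 14 share dense rank 2.
The 3 values of 13 share dense rank 3.
Remaining distinct values take the next consecutive integers.
M has value 13 → rank 3.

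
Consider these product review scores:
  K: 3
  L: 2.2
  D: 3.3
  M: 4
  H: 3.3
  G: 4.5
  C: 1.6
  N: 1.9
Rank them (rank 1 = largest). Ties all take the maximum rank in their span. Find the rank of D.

4

Sorted (descending): 4.5, 4, 3.3, 3.3, 3, 2.2, 1.9, 1.6
The 2 values of 3.3 occupy positions 3–4 → each gets rank 4.
D has value 3.3 → rank 4.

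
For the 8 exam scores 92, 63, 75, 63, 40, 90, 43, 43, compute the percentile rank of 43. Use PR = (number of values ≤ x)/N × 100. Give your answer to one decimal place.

N = 8.
Strictly below 43: 1. Equal to 43: 2.
PR = 3/8 × 100 = 37.5

37.5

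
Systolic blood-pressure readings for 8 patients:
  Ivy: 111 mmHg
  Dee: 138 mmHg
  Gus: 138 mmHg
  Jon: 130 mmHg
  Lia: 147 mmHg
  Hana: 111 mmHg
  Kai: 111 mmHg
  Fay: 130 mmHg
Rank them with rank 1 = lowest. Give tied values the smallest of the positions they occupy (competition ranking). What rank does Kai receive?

Sorted (ascending): 111, 111, 111, 130, 130, 138, 138, 147
The 3 values of 111 occupy positions 1–3 → each gets rank 1.
The 2 values of 130 occupy positions 4–5 → each gets rank 4.
The 2 values of 138 occupy positions 6–7 → each gets rank 6.
Kai has value 111 mmHg → rank 1.

1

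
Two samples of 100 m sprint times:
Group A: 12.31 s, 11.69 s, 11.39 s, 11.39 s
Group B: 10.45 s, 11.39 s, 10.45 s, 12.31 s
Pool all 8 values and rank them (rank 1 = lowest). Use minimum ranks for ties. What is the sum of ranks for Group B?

Sorted (ascending): 10.45, 10.45, 11.39, 11.39, 11.39, 11.69, 12.31, 12.31
The 2 values of 10.45 occupy positions 1–2 → each gets rank 1.
The 3 values of 11.39 occupy positions 3–5 → each gets rank 3.
The 2 values of 12.31 occupy positions 7–8 → each gets rank 7.
Group B values → pooled ranks: 10.45→1, 11.39→3, 10.45→1, 12.31→7
Rank sum = 1 + 3 + 1 + 7 = 12

12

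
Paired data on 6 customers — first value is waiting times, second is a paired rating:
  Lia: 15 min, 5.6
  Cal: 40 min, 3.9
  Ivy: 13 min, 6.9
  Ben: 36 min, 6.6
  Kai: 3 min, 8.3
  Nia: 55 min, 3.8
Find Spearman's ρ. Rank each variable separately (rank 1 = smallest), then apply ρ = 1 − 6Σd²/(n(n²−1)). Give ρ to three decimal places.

-0.943

Ranks of variable 1: 3, 5, 2, 4, 1, 6
Ranks of variable 2: 3, 2, 5, 4, 6, 1
d = r₁ − r₂: 0, 3, -3, 0, -5, 5
d²: 0, 9, 9, 0, 25, 25; Σd² = 68
ρ = 1 − 6·68/(6·35) = 1 − 408/210 = -0.943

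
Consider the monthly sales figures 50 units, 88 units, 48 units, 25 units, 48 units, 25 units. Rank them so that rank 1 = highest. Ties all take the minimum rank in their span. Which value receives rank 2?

Sorted (descending): 88, 50, 48, 48, 25, 25
The 2 values of 48 occupy positions 3–4 → each gets rank 3.
The 2 values of 25 occupy positions 5–6 → each gets rank 5.
Rank 2 → value 50.

50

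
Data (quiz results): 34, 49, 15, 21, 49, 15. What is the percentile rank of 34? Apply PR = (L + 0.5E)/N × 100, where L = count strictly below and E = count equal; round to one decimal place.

N = 6.
Strictly below 34: 3. Equal to 34: 1.
PR = (3 + 0.5·1)/6 × 100 = 58.3

58.3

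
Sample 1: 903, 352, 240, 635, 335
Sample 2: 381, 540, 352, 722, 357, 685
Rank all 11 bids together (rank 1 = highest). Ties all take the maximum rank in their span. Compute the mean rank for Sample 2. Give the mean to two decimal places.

Sorted (descending): 903, 722, 685, 635, 540, 381, 357, 352, 352, 335, 240
The 2 values of 352 occupy positions 8–9 → each gets rank 9.
Sample 2 values → pooled ranks: 381→6, 540→5, 352→9, 722→2, 357→7, 685→3
Mean rank = (6 + 5 + 9 + 2 + 7 + 3) / 6 = 5.33

5.33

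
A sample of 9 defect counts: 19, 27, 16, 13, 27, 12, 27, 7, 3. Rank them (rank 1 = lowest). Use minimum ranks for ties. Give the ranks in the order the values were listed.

6, 7, 5, 4, 7, 3, 7, 2, 1

Sorted (ascending): 3, 7, 12, 13, 16, 19, 27, 27, 27
The 3 values of 27 occupy positions 7–9 → each gets rank 7.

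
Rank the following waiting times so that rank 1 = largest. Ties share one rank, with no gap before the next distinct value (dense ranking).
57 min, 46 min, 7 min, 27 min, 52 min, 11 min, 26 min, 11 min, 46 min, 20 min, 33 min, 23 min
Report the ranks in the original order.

1, 3, 10, 5, 2, 9, 6, 9, 3, 8, 4, 7

Sorted (descending): 57, 52, 46, 46, 33, 27, 26, 23, 20, 11, 11, 7
The 2 values of 46 share dense rank 3.
The 2 values of 11 share dense rank 9.
Remaining distinct values take the next consecutive integers.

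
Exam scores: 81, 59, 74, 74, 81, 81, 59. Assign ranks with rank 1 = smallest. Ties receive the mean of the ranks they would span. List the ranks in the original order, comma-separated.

6, 1.5, 3.5, 3.5, 6, 6, 1.5

Sorted (ascending): 59, 59, 74, 74, 81, 81, 81
The 2 values of 59 occupy positions 1–2 → average rank (1+2)/2 = 1.5.
The 2 values of 74 occupy positions 3–4 → average rank (3+4)/2 = 3.5.
The 3 values of 81 occupy positions 5–7 → average rank 6.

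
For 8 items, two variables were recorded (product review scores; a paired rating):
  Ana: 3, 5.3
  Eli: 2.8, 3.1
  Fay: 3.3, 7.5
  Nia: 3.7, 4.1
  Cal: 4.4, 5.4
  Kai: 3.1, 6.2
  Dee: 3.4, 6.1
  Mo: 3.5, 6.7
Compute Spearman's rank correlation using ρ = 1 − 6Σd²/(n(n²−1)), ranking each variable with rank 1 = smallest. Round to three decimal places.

Ranks of variable 1: 2, 1, 4, 7, 8, 3, 5, 6
Ranks of variable 2: 3, 1, 8, 2, 4, 6, 5, 7
d = r₁ − r₂: -1, 0, -4, 5, 4, -3, 0, -1
d²: 1, 0, 16, 25, 16, 9, 0, 1; Σd² = 68
ρ = 1 − 6·68/(8·63) = 1 − 408/504 = 0.190

0.190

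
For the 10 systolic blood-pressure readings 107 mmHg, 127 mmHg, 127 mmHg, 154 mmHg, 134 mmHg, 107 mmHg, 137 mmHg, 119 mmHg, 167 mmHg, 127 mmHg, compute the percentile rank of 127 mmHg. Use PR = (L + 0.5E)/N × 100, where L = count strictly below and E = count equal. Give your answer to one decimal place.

45.0

N = 10.
Strictly below 127: 3. Equal to 127: 3.
PR = (3 + 0.5·3)/10 × 100 = 45.0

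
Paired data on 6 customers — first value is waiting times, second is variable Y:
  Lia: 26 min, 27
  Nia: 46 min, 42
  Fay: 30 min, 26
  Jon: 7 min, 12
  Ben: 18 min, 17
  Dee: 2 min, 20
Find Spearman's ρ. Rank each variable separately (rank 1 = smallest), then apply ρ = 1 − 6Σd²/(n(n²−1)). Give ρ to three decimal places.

0.771

Ranks of variable 1: 4, 6, 5, 2, 3, 1
Ranks of variable 2: 5, 6, 4, 1, 2, 3
d = r₁ − r₂: -1, 0, 1, 1, 1, -2
d²: 1, 0, 1, 1, 1, 4; Σd² = 8
ρ = 1 − 6·8/(6·35) = 1 − 48/210 = 0.771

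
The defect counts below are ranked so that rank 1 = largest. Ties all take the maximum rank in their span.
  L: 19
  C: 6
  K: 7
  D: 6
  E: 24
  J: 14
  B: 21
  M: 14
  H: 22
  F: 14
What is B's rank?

3

Sorted (descending): 24, 22, 21, 19, 14, 14, 14, 7, 6, 6
The 3 values of 14 occupy positions 5–7 → each gets rank 7.
The 2 values of 6 occupy positions 9–10 → each gets rank 10.
B has value 21 → rank 3.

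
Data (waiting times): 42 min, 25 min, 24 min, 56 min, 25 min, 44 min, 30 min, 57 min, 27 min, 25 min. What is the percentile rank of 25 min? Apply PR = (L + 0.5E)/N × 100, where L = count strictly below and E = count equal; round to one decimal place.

N = 10.
Strictly below 25: 1. Equal to 25: 3.
PR = (1 + 0.5·3)/10 × 100 = 25.0

25.0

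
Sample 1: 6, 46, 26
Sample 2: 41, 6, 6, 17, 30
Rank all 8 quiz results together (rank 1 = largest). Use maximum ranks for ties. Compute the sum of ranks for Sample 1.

Sorted (descending): 46, 41, 30, 26, 17, 6, 6, 6
The 3 values of 6 occupy positions 6–8 → each gets rank 8.
Sample 1 values → pooled ranks: 6→8, 46→1, 26→4
Rank sum = 8 + 1 + 4 = 13

13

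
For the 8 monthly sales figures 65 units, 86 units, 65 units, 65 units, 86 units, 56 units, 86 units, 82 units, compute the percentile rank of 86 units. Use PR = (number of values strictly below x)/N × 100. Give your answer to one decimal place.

62.5

N = 8.
Strictly below 86: 5. Equal to 86: 3.
PR = 5/8 × 100 = 62.5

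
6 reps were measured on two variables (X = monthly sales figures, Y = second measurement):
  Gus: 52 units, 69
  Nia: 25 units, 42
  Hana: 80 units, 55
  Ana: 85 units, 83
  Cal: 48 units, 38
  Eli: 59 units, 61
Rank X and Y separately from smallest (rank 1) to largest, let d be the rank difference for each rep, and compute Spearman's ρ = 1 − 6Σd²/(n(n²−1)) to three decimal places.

0.714

Ranks of variable 1: 3, 1, 5, 6, 2, 4
Ranks of variable 2: 5, 2, 3, 6, 1, 4
d = r₁ − r₂: -2, -1, 2, 0, 1, 0
d²: 4, 1, 4, 0, 1, 0; Σd² = 10
ρ = 1 − 6·10/(6·35) = 1 − 60/210 = 0.714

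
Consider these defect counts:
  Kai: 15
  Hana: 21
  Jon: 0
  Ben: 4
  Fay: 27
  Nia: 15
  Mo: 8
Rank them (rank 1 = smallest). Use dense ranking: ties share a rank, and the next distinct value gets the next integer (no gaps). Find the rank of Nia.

Sorted (ascending): 0, 4, 8, 15, 15, 21, 27
The 2 values of 15 share dense rank 4.
Remaining distinct values take the next consecutive integers.
Nia has value 15 → rank 4.

4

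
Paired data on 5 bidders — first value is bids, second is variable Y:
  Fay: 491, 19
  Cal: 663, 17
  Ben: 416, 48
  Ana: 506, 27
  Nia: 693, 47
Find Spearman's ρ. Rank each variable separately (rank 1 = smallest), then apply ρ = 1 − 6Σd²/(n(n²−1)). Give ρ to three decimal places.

-0.300

Ranks of variable 1: 2, 4, 1, 3, 5
Ranks of variable 2: 2, 1, 5, 3, 4
d = r₁ − r₂: 0, 3, -4, 0, 1
d²: 0, 9, 16, 0, 1; Σd² = 26
ρ = 1 − 6·26/(5·24) = 1 − 156/120 = -0.300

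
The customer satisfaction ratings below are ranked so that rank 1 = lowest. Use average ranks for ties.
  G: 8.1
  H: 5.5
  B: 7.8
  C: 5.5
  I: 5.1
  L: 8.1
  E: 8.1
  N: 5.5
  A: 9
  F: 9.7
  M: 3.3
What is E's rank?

Sorted (ascending): 3.3, 5.1, 5.5, 5.5, 5.5, 7.8, 8.1, 8.1, 8.1, 9, 9.7
The 3 values of 5.5 occupy positions 3–5 → average rank 4.
The 3 values of 8.1 occupy positions 7–9 → average rank 8.
E has value 8.1 → rank 8.

8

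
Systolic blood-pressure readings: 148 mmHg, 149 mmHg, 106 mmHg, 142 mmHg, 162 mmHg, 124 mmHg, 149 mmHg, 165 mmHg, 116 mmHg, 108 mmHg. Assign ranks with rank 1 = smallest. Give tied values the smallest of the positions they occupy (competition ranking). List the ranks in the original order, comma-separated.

6, 7, 1, 5, 9, 4, 7, 10, 3, 2

Sorted (ascending): 106, 108, 116, 124, 142, 148, 149, 149, 162, 165
The 2 values of 149 occupy positions 7–8 → each gets rank 7.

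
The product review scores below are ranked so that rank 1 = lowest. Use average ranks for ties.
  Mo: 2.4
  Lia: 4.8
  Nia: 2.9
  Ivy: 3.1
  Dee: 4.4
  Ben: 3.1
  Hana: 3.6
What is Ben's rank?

Sorted (ascending): 2.4, 2.9, 3.1, 3.1, 3.6, 4.4, 4.8
The 2 values of 3.1 occupy positions 3–4 → average rank (3+4)/2 = 3.5.
Ben has value 3.1 → rank 3.5.

3.5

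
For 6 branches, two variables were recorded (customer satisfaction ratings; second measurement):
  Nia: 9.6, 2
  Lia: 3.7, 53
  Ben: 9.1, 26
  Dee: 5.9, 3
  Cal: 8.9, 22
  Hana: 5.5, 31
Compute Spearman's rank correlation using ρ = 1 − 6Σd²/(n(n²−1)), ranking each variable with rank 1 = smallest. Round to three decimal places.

-0.771

Ranks of variable 1: 6, 1, 5, 3, 4, 2
Ranks of variable 2: 1, 6, 4, 2, 3, 5
d = r₁ − r₂: 5, -5, 1, 1, 1, -3
d²: 25, 25, 1, 1, 1, 9; Σd² = 62
ρ = 1 − 6·62/(6·35) = 1 − 372/210 = -0.771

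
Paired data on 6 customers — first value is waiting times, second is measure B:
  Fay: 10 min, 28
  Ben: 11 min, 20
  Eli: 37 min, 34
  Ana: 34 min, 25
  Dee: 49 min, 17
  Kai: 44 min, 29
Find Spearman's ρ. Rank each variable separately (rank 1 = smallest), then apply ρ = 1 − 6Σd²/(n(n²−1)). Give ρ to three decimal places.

Ranks of variable 1: 1, 2, 4, 3, 6, 5
Ranks of variable 2: 4, 2, 6, 3, 1, 5
d = r₁ − r₂: -3, 0, -2, 0, 5, 0
d²: 9, 0, 4, 0, 25, 0; Σd² = 38
ρ = 1 − 6·38/(6·35) = 1 − 228/210 = -0.086

-0.086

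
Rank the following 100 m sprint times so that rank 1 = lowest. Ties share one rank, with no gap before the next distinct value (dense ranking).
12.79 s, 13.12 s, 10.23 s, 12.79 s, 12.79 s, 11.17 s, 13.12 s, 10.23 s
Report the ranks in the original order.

3, 4, 1, 3, 3, 2, 4, 1

Sorted (ascending): 10.23, 10.23, 11.17, 12.79, 12.79, 12.79, 13.12, 13.12
The 2 values of 10.23 share dense rank 1.
The 3 values of 12.79 share dense rank 3.
The 2 values of 13.12 share dense rank 4.
Remaining distinct values take the next consecutive integers.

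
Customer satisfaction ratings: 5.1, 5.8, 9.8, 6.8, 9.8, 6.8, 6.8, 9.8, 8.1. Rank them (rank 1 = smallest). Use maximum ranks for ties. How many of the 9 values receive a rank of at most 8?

Sorted (ascending): 5.1, 5.8, 6.8, 6.8, 6.8, 8.1, 9.8, 9.8, 9.8
The 3 values of 6.8 occupy positions 3–5 → each gets rank 5.
The 3 values of 9.8 occupy positions 7–9 → each gets rank 9.
Ranks ≤ 8: {1, 2, 5, 5, 5, 6} → 6 values.

6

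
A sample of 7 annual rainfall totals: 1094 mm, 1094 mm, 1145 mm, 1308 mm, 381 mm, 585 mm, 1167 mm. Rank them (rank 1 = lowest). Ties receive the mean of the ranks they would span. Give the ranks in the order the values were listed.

3.5, 3.5, 5, 7, 1, 2, 6

Sorted (ascending): 381, 585, 1094, 1094, 1145, 1167, 1308
The 2 values of 1094 occupy positions 3–4 → average rank (3+4)/2 = 3.5.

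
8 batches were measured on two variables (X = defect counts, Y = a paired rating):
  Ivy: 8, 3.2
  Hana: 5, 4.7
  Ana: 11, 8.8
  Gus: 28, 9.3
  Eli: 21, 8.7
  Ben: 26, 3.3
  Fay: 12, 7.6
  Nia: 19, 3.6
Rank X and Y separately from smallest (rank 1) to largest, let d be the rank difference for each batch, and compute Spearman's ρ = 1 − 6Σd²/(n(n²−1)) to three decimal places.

0.333

Ranks of variable 1: 2, 1, 3, 8, 6, 7, 4, 5
Ranks of variable 2: 1, 4, 7, 8, 6, 2, 5, 3
d = r₁ − r₂: 1, -3, -4, 0, 0, 5, -1, 2
d²: 1, 9, 16, 0, 0, 25, 1, 4; Σd² = 56
ρ = 1 − 6·56/(8·63) = 1 − 336/504 = 0.333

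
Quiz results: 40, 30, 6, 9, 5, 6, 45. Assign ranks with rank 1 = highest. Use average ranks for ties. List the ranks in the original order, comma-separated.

Sorted (descending): 45, 40, 30, 9, 6, 6, 5
The 2 values of 6 occupy positions 5–6 → average rank (5+6)/2 = 5.5.

2, 3, 5.5, 4, 7, 5.5, 1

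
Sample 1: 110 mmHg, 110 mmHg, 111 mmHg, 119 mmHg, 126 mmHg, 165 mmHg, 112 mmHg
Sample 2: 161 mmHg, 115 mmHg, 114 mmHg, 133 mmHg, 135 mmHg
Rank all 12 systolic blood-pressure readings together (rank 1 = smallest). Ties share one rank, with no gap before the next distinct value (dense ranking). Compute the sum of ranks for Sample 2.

Sorted (ascending): 110, 110, 111, 112, 114, 115, 119, 126, 133, 135, 161, 165
The 2 values of 110 share dense rank 1.
Remaining distinct values take the next consecutive integers.
Sample 2 values → pooled ranks: 161→10, 115→5, 114→4, 133→8, 135→9
Rank sum = 10 + 5 + 4 + 8 + 9 = 36

36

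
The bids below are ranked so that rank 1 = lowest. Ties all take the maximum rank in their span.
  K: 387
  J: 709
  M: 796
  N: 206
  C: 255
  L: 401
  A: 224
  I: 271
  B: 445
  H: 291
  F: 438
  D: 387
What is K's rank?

Sorted (ascending): 206, 224, 255, 271, 291, 387, 387, 401, 438, 445, 709, 796
The 2 values of 387 occupy positions 6–7 → each gets rank 7.
K has value 387 → rank 7.

7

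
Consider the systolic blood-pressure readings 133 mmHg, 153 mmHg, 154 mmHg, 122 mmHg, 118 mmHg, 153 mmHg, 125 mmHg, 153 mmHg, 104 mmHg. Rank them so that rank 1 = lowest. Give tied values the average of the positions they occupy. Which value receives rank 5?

133

Sorted (ascending): 104, 118, 122, 125, 133, 153, 153, 153, 154
The 3 values of 153 occupy positions 6–8 → average rank 7.
Rank 5 → value 133.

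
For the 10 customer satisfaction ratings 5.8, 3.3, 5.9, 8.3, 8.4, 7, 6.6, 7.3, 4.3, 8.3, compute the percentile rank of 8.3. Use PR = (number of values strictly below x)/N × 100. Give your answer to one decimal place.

70.0

N = 10.
Strictly below 8.3: 7. Equal to 8.3: 2.
PR = 7/10 × 100 = 70.0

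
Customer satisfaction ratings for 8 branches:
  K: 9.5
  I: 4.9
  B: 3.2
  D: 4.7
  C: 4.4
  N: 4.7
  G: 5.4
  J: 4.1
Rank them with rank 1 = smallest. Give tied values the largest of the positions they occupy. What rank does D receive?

5

Sorted (ascending): 3.2, 4.1, 4.4, 4.7, 4.7, 4.9, 5.4, 9.5
The 2 values of 4.7 occupy positions 4–5 → each gets rank 5.
D has value 4.7 → rank 5.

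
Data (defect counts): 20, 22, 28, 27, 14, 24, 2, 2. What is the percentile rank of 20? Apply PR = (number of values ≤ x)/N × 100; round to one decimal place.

50.0

N = 8.
Strictly below 20: 3. Equal to 20: 1.
PR = 4/8 × 100 = 50.0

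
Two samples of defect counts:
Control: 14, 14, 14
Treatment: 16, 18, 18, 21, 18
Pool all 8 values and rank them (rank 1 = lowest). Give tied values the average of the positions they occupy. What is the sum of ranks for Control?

Sorted (ascending): 14, 14, 14, 16, 18, 18, 18, 21
The 3 values of 14 occupy positions 1–3 → average rank 2.
The 3 values of 18 occupy positions 5–7 → average rank 6.
Control values → pooled ranks: 14→2, 14→2, 14→2
Rank sum = 2 + 2 + 2 = 6

6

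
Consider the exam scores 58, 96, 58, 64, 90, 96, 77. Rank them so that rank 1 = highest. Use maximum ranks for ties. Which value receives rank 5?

64

Sorted (descending): 96, 96, 90, 77, 64, 58, 58
The 2 values of 96 occupy positions 1–2 → each gets rank 2.
The 2 values of 58 occupy positions 6–7 → each gets rank 7.
Rank 5 → value 64.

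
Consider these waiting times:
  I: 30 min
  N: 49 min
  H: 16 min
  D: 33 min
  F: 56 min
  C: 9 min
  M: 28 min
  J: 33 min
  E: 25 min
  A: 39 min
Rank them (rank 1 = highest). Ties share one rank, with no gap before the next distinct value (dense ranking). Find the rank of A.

Sorted (descending): 56, 49, 39, 33, 33, 30, 28, 25, 16, 9
The 2 values of 33 share dense rank 4.
Remaining distinct values take the next consecutive integers.
A has value 39 min → rank 3.

3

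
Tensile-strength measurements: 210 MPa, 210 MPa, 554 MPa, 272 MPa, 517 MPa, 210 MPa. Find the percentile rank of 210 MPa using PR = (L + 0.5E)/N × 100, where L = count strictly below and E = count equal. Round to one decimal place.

N = 6.
Strictly below 210: 0. Equal to 210: 3.
PR = (0 + 0.5·3)/6 × 100 = 25.0

25.0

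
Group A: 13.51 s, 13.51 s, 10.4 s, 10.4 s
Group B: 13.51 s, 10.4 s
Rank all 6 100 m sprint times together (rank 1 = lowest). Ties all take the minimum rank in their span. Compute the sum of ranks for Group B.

Sorted (ascending): 10.4, 10.4, 10.4, 13.51, 13.51, 13.51
The 3 values of 10.4 occupy positions 1–3 → each gets rank 1.
The 3 values of 13.51 occupy positions 4–6 → each gets rank 4.
Group B values → pooled ranks: 13.51→4, 10.4→1
Rank sum = 4 + 1 = 5

5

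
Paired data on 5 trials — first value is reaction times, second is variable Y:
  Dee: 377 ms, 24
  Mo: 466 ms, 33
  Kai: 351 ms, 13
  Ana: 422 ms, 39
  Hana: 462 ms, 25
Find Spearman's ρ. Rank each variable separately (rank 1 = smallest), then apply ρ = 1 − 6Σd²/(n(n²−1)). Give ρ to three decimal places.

0.700

Ranks of variable 1: 2, 5, 1, 3, 4
Ranks of variable 2: 2, 4, 1, 5, 3
d = r₁ − r₂: 0, 1, 0, -2, 1
d²: 0, 1, 0, 4, 1; Σd² = 6
ρ = 1 − 6·6/(5·24) = 1 − 36/120 = 0.700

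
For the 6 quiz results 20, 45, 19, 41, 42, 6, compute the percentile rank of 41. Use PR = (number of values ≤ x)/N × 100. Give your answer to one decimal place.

N = 6.
Strictly below 41: 3. Equal to 41: 1.
PR = 4/6 × 100 = 66.7

66.7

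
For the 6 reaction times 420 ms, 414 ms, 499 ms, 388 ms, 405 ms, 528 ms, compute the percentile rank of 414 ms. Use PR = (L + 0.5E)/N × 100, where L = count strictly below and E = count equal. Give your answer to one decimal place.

41.7

N = 6.
Strictly below 414: 2. Equal to 414: 1.
PR = (2 + 0.5·1)/6 × 100 = 41.7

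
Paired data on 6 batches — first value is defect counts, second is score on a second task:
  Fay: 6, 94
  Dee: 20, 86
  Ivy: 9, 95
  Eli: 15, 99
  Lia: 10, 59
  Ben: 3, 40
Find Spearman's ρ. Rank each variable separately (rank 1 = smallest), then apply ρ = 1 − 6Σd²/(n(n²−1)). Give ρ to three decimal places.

Ranks of variable 1: 2, 6, 3, 5, 4, 1
Ranks of variable 2: 4, 3, 5, 6, 2, 1
d = r₁ − r₂: -2, 3, -2, -1, 2, 0
d²: 4, 9, 4, 1, 4, 0; Σd² = 22
ρ = 1 − 6·22/(6·35) = 1 − 132/210 = 0.371

0.371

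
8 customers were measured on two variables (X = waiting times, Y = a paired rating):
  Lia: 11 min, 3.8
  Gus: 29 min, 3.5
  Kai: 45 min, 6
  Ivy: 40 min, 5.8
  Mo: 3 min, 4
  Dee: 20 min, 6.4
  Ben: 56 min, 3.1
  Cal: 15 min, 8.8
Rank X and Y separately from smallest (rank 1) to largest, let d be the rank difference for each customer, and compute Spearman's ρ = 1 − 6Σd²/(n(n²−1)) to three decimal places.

Ranks of variable 1: 2, 5, 7, 6, 1, 4, 8, 3
Ranks of variable 2: 3, 2, 6, 5, 4, 7, 1, 8
d = r₁ − r₂: -1, 3, 1, 1, -3, -3, 7, -5
d²: 1, 9, 1, 1, 9, 9, 49, 25; Σd² = 104
ρ = 1 − 6·104/(8·63) = 1 − 624/504 = -0.238

-0.238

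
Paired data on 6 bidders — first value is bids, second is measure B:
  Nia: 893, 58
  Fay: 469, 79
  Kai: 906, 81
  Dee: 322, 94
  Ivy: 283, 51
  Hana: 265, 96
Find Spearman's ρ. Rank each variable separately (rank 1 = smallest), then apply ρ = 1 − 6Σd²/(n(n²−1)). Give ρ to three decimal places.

Ranks of variable 1: 5, 4, 6, 3, 2, 1
Ranks of variable 2: 2, 3, 4, 5, 1, 6
d = r₁ − r₂: 3, 1, 2, -2, 1, -5
d²: 9, 1, 4, 4, 1, 25; Σd² = 44
ρ = 1 − 6·44/(6·35) = 1 − 264/210 = -0.257

-0.257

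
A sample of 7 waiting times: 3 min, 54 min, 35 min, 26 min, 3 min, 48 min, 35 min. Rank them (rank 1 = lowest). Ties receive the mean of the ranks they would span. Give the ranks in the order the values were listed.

Sorted (ascending): 3, 3, 26, 35, 35, 48, 54
The 2 values of 3 occupy positions 1–2 → average rank (1+2)/2 = 1.5.
The 2 values of 35 occupy positions 4–5 → average rank (4+5)/2 = 4.5.

1.5, 7, 4.5, 3, 1.5, 6, 4.5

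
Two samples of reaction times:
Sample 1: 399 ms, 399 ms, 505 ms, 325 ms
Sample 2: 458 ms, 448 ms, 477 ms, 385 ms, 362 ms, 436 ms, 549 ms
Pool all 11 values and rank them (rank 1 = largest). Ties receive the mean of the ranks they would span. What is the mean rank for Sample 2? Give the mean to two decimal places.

5.43

Sorted (descending): 549, 505, 477, 458, 448, 436, 399, 399, 385, 362, 325
The 2 values of 399 occupy positions 7–8 → average rank (7+8)/2 = 7.5.
Sample 2 values → pooled ranks: 458→4, 448→5, 477→3, 385→9, 362→10, 436→6, 549→1
Mean rank = (4 + 5 + 3 + 9 + 10 + 6 + 1) / 7 = 5.43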